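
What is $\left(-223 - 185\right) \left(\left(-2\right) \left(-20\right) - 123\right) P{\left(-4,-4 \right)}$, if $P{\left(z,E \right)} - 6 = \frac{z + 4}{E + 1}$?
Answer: $203184$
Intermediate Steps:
$P{\left(z,E \right)} = 6 + \frac{4 + z}{1 + E}$ ($P{\left(z,E \right)} = 6 + \frac{z + 4}{E + 1} = 6 + \frac{4 + z}{1 + E}$)
$\left(-223 - 185\right) \left(\left(-2\right) \left(-20\right) - 123\right) P{\left(-4,-4 \right)} = \left(-223 - 185\right) \left(\left(-2\right) \left(-20\right) - 123\right) \frac{10 - 4 + 6 \left(-4\right)}{1 - 4} = - 408 \left(40 - 123\right) \frac{10 - 4 - 24}{-3} = \left(-408\right) \left(-83\right) \left(\left(- \frac{1}{3}\right) \left(-18\right)\right) = 33864 \cdot 6 = 203184$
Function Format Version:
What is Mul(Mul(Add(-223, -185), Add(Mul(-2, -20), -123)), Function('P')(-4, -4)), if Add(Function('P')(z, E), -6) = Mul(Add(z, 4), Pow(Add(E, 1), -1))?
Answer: 203184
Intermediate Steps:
Function('P')(z, E) = Add(6, Mul(Pow(Add(1, E), -1), Add(4, z))) (Function('P')(z, E) = Add(6, Mul(Add(z, 4), Pow(Add(E, 1), -1))) = Add(6, Mul(Add(4, z), Pow(Add(1, E), -1))) = Add(6, Mul(Pow(Add(1, E), -1), Add(4, z))))
Mul(Mul(Add(-223, -185), Add(Mul(-2, -20), -123)), Function('P')(-4, -4)) = Mul(Mul(Add(-223, -185), Add(Mul(-2, -20), -123)), Mul(Pow(Add(1, -4), -1), Add(10, -4, Mul(6, -4)))) = Mul(Mul(-408, Add(40, -123)), Mul(Pow(-3, -1), Add(10, -4, -24))) = Mul(Mul(-408, -83), Mul(Rational(-1, 3), -18)) = Mul(33864, 6) = 203184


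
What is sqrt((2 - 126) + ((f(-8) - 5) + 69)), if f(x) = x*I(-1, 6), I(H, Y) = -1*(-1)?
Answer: 2*I*sqrt(17) ≈ 8.2462*I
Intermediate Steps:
I(H, Y) = 1
f(x) = x (f(x) = x*1 = x)
sqrt((2 - 126) + ((f(-8) - 5) + 69)) = sqrt((2 - 126) + ((-8 - 5) + 69)) = sqrt(-124 + (-13 + 69)) = sqrt(-124 + 56) = sqrt(-68) = 2*I*sqrt(17)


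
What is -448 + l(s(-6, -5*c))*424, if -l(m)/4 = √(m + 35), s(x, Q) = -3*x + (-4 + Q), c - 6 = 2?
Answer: -5536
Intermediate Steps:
c = 8 (c = 6 + 2 = 8)
s(x, Q) = -4 + Q - 3*x
l(m) = -4*√(35 + m) (l(m) = -4*√(m + 35) = -4*√(35 + m))
-448 + l(s(-6, -5*c))*424 = -448 - 4*√(35 + (-4 - 5*8 - 3*(-6)))*424 = -448 - 4*√(35 + (-4 - 40 + 18))*424 = -448 - 4*√(35 - 26)*424 = -448 - 4*√9*424 = -448 - 4*3*424 = -448 - 12*424 = -448 - 5088 = -5536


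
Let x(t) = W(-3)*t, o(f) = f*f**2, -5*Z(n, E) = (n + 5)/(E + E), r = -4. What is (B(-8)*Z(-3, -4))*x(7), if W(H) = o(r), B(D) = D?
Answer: 896/5 ≈ 179.20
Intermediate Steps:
Z(n, E) = -(5 + n)/(10*E) (Z(n, E) = -(n + 5)/(5*(E + E)) = -(5 + n)/(5*(2*E)) = -(5 + n)*1/(2*E)/5 = -(5 + n)/(10*E))
o(f) = f**3
W(H) = -64 (W(H) = (-4)**3 = -64)
x(t) = -64*t
(B(-8)*Z(-3, -4))*x(7) = (-4*(-5 - 1*(-3))/(5*(-4)))*(-64*7) = -4*(-1)*(-5 + 3)/(5*4)*(-448) = -4*(-1)*(-2)/(5*4)*(-448) = -8*1/20*(-448) = -2/5*(-448) = 896/5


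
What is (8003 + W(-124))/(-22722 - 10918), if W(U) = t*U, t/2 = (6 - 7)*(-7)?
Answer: -6267/33640 ≈ -0.18630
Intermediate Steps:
t = 14 (t = 2*((6 - 7)*(-7)) = 2*(-1*(-7)) = 2*7 = 14)
W(U) = 14*U
(8003 + W(-124))/(-22722 - 10918) = (8003 + 14*(-124))/(-22722 - 10918) = (8003 - 1736)/(-33640) = 6267*(-1/33640) = -6267/33640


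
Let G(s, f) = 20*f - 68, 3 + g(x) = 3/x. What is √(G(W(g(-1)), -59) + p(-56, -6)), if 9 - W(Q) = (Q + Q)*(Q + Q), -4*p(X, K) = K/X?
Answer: 3*I*√108717/28 ≈ 35.327*I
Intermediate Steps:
g(x) = -3 + 3/x
p(X, K) = -K/(4*X)
W(Q) = 9 - 4*Q² (W(Q) = 9 - (Q + Q)*(Q + Q) = 9 - 2*Q*2*Q = 9 - 4*Q²)
G(s, f) = -68 + 20*f
√(G(W(g(-1)), -59) + p(-56, -6)) = √((-68 + 20*(-59)) - ¼*(-6)/(-56)) = √((-68 - 1180) - ¼*(-6)*(-1/56)) = √(-1248 - 3/112) = √(-139779/112) = 3*I*√108717/28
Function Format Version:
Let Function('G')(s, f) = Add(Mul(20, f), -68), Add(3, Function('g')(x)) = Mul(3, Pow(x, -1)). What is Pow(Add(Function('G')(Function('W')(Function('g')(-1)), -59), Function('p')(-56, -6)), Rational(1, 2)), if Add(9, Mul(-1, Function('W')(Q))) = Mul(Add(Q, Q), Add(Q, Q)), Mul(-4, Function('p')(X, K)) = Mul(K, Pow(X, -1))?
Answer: Mul(Rational(3, 28), I, Pow(108717, Rational(1, 2))) ≈ Mul(35.327, I)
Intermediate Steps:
Function('g')(x) = Add(-3, Mul(3, Pow(x, -1)))
Function('p')(X, K) = Mul(Rational(-1, 4), K, Pow(X, -1)) (Function('p')(X, K) = Mul(Rational(-1, 4), Mul(K, Pow(X, -1))) = Mul(Rational(-1, 4), K, Pow(X, -1)))
Function('W')(Q) = Add(9, Mul(-4, Pow(Q, 2))) (Function('W')(Q) = Add(9, Mul(-1, Mul(Add(Q, Q), Add(Q, Q)))) = Add(9, Mul(-1, Mul(Mul(2, Q), Mul(2, Q)))) = Add(9, Mul(-1, Mul(4, Pow(Q, 2)))) = Add(9, Mul(-4, Pow(Q, 2))))
Function('G')(s, f) = Add(-68, Mul(20, f))
Pow(Add(Function('G')(Function('W')(Function('g')(-1)), -59), Function('p')(-56, -6)), Rational(1, 2)) = Pow(Add(Add(-68, Mul(20, -59)), Mul(Rational(-1, 4), -6, Pow(-56, -1))), Rational(1, 2)) = Pow(Add(Add(-68, -1180), Mul(Rational(-1, 4), -6, Rational(-1, 56))), Rational(1, 2)) = Pow(Add(-1248, Rational(-3, 112)), Rational(1, 2)) = Pow(Rational(-139779, 112), Rational(1, 2)) = Mul(Rational(3, 28), I, Pow(108717, Rational(1, 2)))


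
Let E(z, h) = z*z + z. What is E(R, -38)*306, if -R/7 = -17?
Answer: 4369680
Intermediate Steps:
R = 119 (R = -7*(-17) = 119)
E(z, h) = z + z² (E(z, h) = z² + z = z + z²)
E(R, -38)*306 = (119*(1 + 119))*306 = (119*120)*306 = 14280*306 = 4369680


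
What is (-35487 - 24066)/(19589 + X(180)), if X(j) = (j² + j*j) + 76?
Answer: -6617/9385 ≈ -0.70506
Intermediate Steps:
X(j) = 76 + 2*j² (X(j) = (j² + j²) + 76 = 2*j² + 76 = 76 + 2*j²)
(-35487 - 24066)/(19589 + X(180)) = (-35487 - 24066)/(19589 + (76 + 2*180²)) = -59553/(19589 + (76 + 2*32400)) = -59553/(19589 + (76 + 64800)) = -59553/(19589 + 64876) = -59553/84465 = -59553*1/84465 = -6617/9385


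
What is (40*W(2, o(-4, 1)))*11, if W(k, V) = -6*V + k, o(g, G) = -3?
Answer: 8800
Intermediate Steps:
W(k, V) = k - 6*V
(40*W(2, o(-4, 1)))*11 = (40*(2 - 6*(-3)))*11 = (40*(2 + 18))*11 = (40*20)*11 = 800*11 = 8800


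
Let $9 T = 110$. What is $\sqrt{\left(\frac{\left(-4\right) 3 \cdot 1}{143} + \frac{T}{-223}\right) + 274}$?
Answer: $\frac{2 \sqrt{626606572735}}{95667} \approx 16.549$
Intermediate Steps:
$T = \frac{110}{9}$ ($T = \frac{1}{9} \cdot 110 = \frac{110}{9} \approx 12.222$)
$\sqrt{\left(\frac{\left(-4\right) 3 \cdot 1}{143} + \frac{T}{-223}\right) + 274} = \sqrt{\left(\frac{\left(-4\right) 3 \cdot 1}{143} + \frac{110}{9 \left(-223\right)}\right) + 274} = \sqrt{\left(\left(-12\right) 1 \cdot \frac{1}{143} + \frac{110}{9} \left(- \frac{1}{223}\right)\right) + 274} = \sqrt{\left(\left(-12\right) \frac{1}{143} - \frac{110}{2007}\right) + 274} = \sqrt{\left(- \frac{12}{143} - \frac{110}{2007}\right) + 274} = \sqrt{- \frac{39814}{287001} + 274} = \sqrt{\frac{78598460}{287001}} = \frac{2 \sqrt{626606572735}}{95667}$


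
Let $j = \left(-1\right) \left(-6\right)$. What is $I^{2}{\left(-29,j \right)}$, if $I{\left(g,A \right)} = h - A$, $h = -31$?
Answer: $1369$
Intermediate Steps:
$j = 6$
$I{\left(g,A \right)} = -31 - A$
$I^{2}{\left(-29,j \right)} = \left(-31 - 6\right)^{2} = \left(-37\right)^{2} = 1369$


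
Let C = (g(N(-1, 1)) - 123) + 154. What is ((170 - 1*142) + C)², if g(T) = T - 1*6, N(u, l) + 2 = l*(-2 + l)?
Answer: 2500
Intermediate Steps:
N(u, l) = -2 + l*(-2 + l)
g(T) = -6 + T (g(T) = T - 6 = -6 + T)
C = 22 (C = ((-6 + (-2 + 1² - 2*1)) - 123) + 154 = ((-6 + (-2 + 1 - 2)) - 123) + 154 = ((-6 - 3) - 123) + 154 = (-9 - 123) + 154 = -132 + 154 = 22)
((170 - 1*142) + C)² = ((170 - 1*142) + 22)² = ((170 - 142) + 22)² = (28 + 22)² = 50² = 2500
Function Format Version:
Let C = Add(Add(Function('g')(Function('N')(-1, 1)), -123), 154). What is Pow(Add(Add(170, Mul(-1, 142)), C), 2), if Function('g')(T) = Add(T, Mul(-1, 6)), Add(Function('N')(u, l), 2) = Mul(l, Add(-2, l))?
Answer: 2500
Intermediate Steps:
Function('N')(u, l) = Add(-2, Mul(l, Add(-2, l)))
Function('g')(T) = Add(-6, T) (Function('g')(T) = Add(T, -6) = Add(-6, T))
C = 22 (C = Add(Add(Add(-6, Add(-2, Pow(1, 2), Mul(-2, 1))), -123), 154) = Add(Add(Add(-6, Add(-2, 1, -2)), -123), 154) = Add(Add(Add(-6, -3), -123), 154) = Add(Add(-9, -123), 154) = Add(-132, 154) = 22)
Pow(Add(Add(170, Mul(-1, 142)), C), 2) = Pow(Add(Add(170, Mul(-1, 142)), 22), 2) = Pow(Add(Add(170, -142), 22), 2) = Pow(Add(28, 22), 2) = Pow(50, 2) = 2500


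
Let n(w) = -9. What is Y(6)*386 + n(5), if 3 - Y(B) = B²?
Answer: -12747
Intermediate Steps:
Y(B) = 3 - B²
Y(6)*386 + n(5) = (3 - 1*6²)*386 - 9 = (3 - 1*36)*386 - 9 = (3 - 36)*386 - 9 = -33*386 - 9 = -12738 - 9 = -12747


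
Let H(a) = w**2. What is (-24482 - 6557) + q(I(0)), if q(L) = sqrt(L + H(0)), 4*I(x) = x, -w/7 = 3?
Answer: -31018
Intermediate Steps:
w = -21 (w = -7*3 = -21)
H(a) = 441 (H(a) = (-21)**2 = 441)
I(x) = x/4
q(L) = sqrt(441 + L) (q(L) = sqrt(L + 441) = sqrt(441 + L))
(-24482 - 6557) + q(I(0)) = (-24482 - 6557) + sqrt(441 + (1/4)*0) = -31039 + sqrt(441 + 0) = -31039 + sqrt(441) = -31039 + 21 = -31018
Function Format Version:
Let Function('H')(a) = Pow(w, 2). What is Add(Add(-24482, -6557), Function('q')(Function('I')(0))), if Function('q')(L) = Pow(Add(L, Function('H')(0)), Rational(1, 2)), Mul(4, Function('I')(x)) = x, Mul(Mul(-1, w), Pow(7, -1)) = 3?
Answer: -31018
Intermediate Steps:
w = -21 (w = Mul(-7, 3) = -21)
Function('H')(a) = 441 (Function('H')(a) = Pow(-21, 2) = 441)
Function('I')(x) = Mul(Rational(1, 4), x)
Function('q')(L) = Pow(Add(441, L), Rational(1, 2)) (Function('q')(L) = Pow(Add(L, 441), Rational(1, 2)) = Pow(Add(441, L), Rational(1, 2)))
Add(Add(-24482, -6557), Function('q')(Function('I')(0))) = Add(Add(-24482, -6557), Pow(Add(441, Mul(Rational(1, 4), 0)), Rational(1, 2))) = Add(-31039, Pow(Add(441, 0), Rational(1, 2))) = Add(-31039, Pow(441, Rational(1, 2))) = Add(-31039, 21) = -31018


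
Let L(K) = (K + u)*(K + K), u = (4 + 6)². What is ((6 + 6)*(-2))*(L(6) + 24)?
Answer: -31104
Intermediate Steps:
u = 100 (u = 10² = 100)
L(K) = 2*K*(100 + K) (L(K) = (K + 100)*(K + K) = (100 + K)*(2*K) = 2*K*(100 + K))
((6 + 6)*(-2))*(L(6) + 24) = ((6 + 6)*(-2))*(2*6*(100 + 6) + 24) = (12*(-2))*(2*6*106 + 24) = -24*(1272 + 24) = -24*1296 = -31104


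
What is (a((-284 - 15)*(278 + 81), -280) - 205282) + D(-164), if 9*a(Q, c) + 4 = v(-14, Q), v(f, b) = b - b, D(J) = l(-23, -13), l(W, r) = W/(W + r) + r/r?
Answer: -7390109/36 ≈ -2.0528e+5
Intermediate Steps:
l(W, r) = 1 + W/(W + r) (l(W, r) = W/(W + r) + 1 = 1 + W/(W + r))
D(J) = 59/36 (D(J) = (-13 + 2*(-23))/(-23 - 13) = (-13 - 46)/(-36) = -1/36*(-59) = 59/36)
v(f, b) = 0
a(Q, c) = -4/9 (a(Q, c) = -4/9 + (1/9)*0 = -4/9 + 0 = -4/9)
(a((-284 - 15)*(278 + 81), -280) - 205282) + D(-164) = (-4/9 - 205282) + 59/36 = -1847542/9 + 59/36 = -7390109/36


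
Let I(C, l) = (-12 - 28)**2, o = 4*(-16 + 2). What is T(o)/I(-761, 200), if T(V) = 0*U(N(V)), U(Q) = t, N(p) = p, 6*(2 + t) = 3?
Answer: 0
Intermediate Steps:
t = -3/2 (t = -2 + (1/6)*3 = -2 + 1/2 = -3/2 ≈ -1.5000)
U(Q) = -3/2
o = -56 (o = 4*(-14) = -56)
I(C, l) = 1600 (I(C, l) = (-40)**2 = 1600)
T(V) = 0 (T(V) = 0*(-3/2) = 0)
T(o)/I(-761, 200) = 0/1600 = 0*(1/1600) = 0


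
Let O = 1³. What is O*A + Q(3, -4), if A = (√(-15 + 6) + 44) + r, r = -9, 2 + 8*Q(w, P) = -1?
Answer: 277/8 + 3*I ≈ 34.625 + 3.0*I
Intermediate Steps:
Q(w, P) = -3/8 (Q(w, P) = -¼ + (⅛)*(-1) = -¼ - ⅛ = -3/8)
O = 1
A = 35 + 3*I (A = (√(-15 + 6) + 44) - 9 = (√(-9) + 44) - 9 = (3*I + 44) - 9 = (44 + 3*I) - 9 = 35 + 3*I ≈ 35.0 + 3.0*I)
O*A + Q(3, -4) = 1*(35 + 3*I) - 3/8 = (35 + 3*I) - 3/8 = 277/8 + 3*I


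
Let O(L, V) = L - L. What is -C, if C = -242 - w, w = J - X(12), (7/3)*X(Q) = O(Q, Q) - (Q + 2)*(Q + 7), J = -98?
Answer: 258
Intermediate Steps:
O(L, V) = 0
X(Q) = -3*(2 + Q)*(7 + Q)/7 (X(Q) = 3*(0 - (Q + 2)*(Q + 7))/7 = 3*(0 - (2 + Q)*(7 + Q))/7 = 3*(-(2 + Q)*(7 + Q))/7 = -3*(2 + Q)*(7 + Q)/7)
w = 16 (w = -98 - (-6 - 27/7*12 - 3/7*12²) = -98 - (-6 - 324/7 - 3/7*144) = -98 - (-6 - 324/7 - 432/7) = -98 - 1*(-114) = -98 + 114 = 16)
C = -258 (C = -242 - 1*16 = -242 - 16 = -258)
-C = -1*(-258) = 258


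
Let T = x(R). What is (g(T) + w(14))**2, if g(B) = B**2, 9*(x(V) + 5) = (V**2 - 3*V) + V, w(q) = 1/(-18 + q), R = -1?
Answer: 600625/1296 ≈ 463.45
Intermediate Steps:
x(V) = -5 - 2*V/9 + V**2/9 (x(V) = -5 + ((V**2 - 3*V) + V)/9 = -5 + (V**2 - 2*V)/9 = -5 + (-2*V/9 + V**2/9) = -5 - 2*V/9 + V**2/9)
T = -14/3 (T = -5 - 2/9*(-1) + (1/9)*(-1)**2 = -5 + 2/9 + (1/9)*1 = -5 + 2/9 + 1/9 = -14/3 ≈ -4.6667)
(g(T) + w(14))**2 = ((-14/3)**2 + 1/(-18 + 14))**2 = (196/9 + 1/(-4))**2 = (196/9 - 1/4)**2 = (775/36)**2 = 600625/1296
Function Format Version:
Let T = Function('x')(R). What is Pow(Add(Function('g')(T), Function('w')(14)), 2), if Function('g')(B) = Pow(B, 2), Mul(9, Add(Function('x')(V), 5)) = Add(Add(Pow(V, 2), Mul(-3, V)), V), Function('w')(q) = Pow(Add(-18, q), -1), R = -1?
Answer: Rational(600625, 1296) ≈ 463.45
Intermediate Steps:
Function('x')(V) = Add(-5, Mul(Rational(-2, 9), V), Mul(Rational(1, 9), Pow(V, 2))) (Function('x')(V) = Add(-5, Mul(Rational(1, 9), Add(Add(Pow(V, 2), Mul(-3, V)), V))) = Add(-5, Mul(Rational(1, 9), Add(Pow(V, 2), Mul(-2, V)))) = Add(-5, Add(Mul(Rational(-2, 9), V), Mul(Rational(1, 9), Pow(V, 2)))) = Add(-5, Mul(Rational(-2, 9), V), Mul(Rational(1, 9), Pow(V, 2))))
T = Rational(-14, 3) (T = Add(-5, Mul(Rational(-2, 9), -1), Mul(Rational(1, 9), Pow(-1, 2))) = Add(-5, Rational(2, 9), Mul(Rational(1, 9), 1)) = Add(-5, Rational(2, 9), Rational(1, 9)) = Rational(-14, 3) ≈ -4.6667)
Pow(Add(Function('g')(T), Function('w')(14)), 2) = Pow(Add(Pow(Rational(-14, 3), 2), Pow(Add(-18, 14), -1)), 2) = Pow(Add(Rational(196, 9), Pow(-4, -1)), 2) = Pow(Add(Rational(196, 9), Rational(-1, 4)), 2) = Pow(Rational(775, 36), 2) = Rational(600625, 1296)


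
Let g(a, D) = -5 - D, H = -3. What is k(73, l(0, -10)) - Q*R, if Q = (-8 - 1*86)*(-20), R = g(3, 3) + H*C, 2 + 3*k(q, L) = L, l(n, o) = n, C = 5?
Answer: 129718/3 ≈ 43239.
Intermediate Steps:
k(q, L) = -⅔ + L/3
R = -23 (R = (-5 - 1*3) - 3*5 = (-5 - 3) - 15 = -8 - 15 = -23)
Q = 1880 (Q = (-8 - 86)*(-20) = -94*(-20) = 1880)
k(73, l(0, -10)) - Q*R = (-⅔ + (⅓)*0) - 1880*(-23) = (-⅔ + 0) - 1*(-43240) = -⅔ + 43240 = 129718/3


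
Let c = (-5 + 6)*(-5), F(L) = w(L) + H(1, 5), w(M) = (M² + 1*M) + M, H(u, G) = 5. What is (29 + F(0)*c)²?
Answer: 16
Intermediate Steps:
w(M) = M² + 2*M (w(M) = (M² + M) + M = (M + M²) + M = M² + 2*M)
F(L) = 5 + L*(2 + L) (F(L) = L*(2 + L) + 5 = 5 + L*(2 + L))
c = -5 (c = 1*(-5) = -5)
(29 + F(0)*c)² = (29 + (5 + 0*(2 + 0))*(-5))² = (29 + (5 + 0*2)*(-5))² = (29 + (5 + 0)*(-5))² = (29 + 5*(-5))² = (29 - 25)² = 4² = 16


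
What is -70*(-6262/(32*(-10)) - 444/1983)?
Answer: -14321377/10576 ≈ -1354.1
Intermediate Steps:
-70*(-6262/(32*(-10)) - 444/1983) = -70*(-6262/(-320) - 444*1/1983) = -70*(-6262*(-1/320) - 148/661) = -70*(3131/160 - 148/661) = -70*2045911/105760 = -14321377/10576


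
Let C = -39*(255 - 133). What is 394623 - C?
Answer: 399381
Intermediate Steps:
C = -4758 (C = -39*122 = -4758)
394623 - C = 394623 - 1*(-4758) = 394623 + 4758 = 399381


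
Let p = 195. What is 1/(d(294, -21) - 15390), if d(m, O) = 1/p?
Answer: -195/3001049 ≈ -6.4977e-5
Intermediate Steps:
d(m, O) = 1/195
1/(d(294, -21) - 15390) = 1/(1/195 - 15390) = 1/(-3001049/195) = -195/3001049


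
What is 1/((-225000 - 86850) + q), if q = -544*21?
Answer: -1/323274 ≈ -3.0934e-6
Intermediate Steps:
q = -11424
1/((-225000 - 86850) + q) = 1/((-225000 - 86850) - 11424) = 1/(-311850 - 11424) = 1/(-323274) = -1/323274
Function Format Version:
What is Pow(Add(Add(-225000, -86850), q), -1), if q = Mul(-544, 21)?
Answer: Rational(-1, 323274) ≈ -3.0934e-6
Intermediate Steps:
q = -11424
Pow(Add(Add(-225000, -86850), q), -1) = Pow(Add(Add(-225000, -86850), -11424), -1) = Pow(Add(-311850, -11424), -1) = Pow(-323274, -1) = Rational(-1, 323274)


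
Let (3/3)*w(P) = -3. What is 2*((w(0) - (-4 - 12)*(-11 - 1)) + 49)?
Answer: -292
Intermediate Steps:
w(P) = -3
2*((w(0) - (-4 - 12)*(-11 - 1)) + 49) = 2*((-3 - (-4 - 12)*(-11 - 1)) + 49) = 2*((-3 - (-16)*(-12)) + 49) = 2*((-3 - 1*192) + 49) = 2*((-3 - 192) + 49) = 2*(-195 + 49) = 2*(-146) = -292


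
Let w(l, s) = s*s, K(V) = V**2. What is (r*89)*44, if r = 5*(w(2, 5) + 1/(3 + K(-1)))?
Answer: 494395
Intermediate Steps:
w(l, s) = s**2
r = 505/4 (r = 5*(5**2 + 1/(3 + (-1)**2)) = 5*(25 + 1/(3 + 1)) = 5*(25 + 1/4) = 5*(101/4) = 505/4 ≈ 126.25)
(r*89)*44 = ((505/4)*89)*44 = (44945/4)*44 = 494395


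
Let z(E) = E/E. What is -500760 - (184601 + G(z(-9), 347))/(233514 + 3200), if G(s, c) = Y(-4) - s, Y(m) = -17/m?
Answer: -474148348977/946856 ≈ -5.0076e+5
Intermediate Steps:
z(E) = 1
G(s, c) = 17/4 - s (G(s, c) = -17/(-4) - s = -17*(-1/4) - s = 17/4 - s)
-500760 - (184601 + G(z(-9), 347))/(233514 + 3200) = -500760 - (184601 + (17/4 - 1*1))/(233514 + 3200) = -500760 - (184601 + (17/4 - 1))/236714 = -500760 - (184601 + 13/4)/236714 = -500760 - 738417/(4*236714) = -500760 - 1*738417/946856 = -500760 - 738417/946856 = -474148348977/946856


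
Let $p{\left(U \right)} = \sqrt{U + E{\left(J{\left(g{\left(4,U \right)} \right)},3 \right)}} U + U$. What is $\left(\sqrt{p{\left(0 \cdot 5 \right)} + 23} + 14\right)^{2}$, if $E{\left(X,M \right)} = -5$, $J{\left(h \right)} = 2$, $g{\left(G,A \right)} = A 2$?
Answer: $\left(14 + \sqrt{23}\right)^{2} \approx 353.28$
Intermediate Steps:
$g{\left(G,A \right)} = 2 A$
$p{\left(U \right)} = U + U \sqrt{-5 + U}$ ($p{\left(U \right)} = \sqrt{U - 5} U + U = \sqrt{-5 + U} U + U = U \sqrt{-5 + U} + U = U + U \sqrt{-5 + U}$)
$\left(\sqrt{p{\left(0 \cdot 5 \right)} + 23} + 14\right)^{2} = \left(\sqrt{0 \cdot 5 \left(1 + \sqrt{-5 + 0 \cdot 5}\right) + 23} + 14\right)^{2} = \left(\sqrt{0 \left(1 + \sqrt{-5 + 0}\right) + 23} + 14\right)^{2} = \left(\sqrt{0 \left(1 + \sqrt{-5}\right) + 23} + 14\right)^{2} = \left(\sqrt{0 \left(1 + i \sqrt{5}\right) + 23} + 14\right)^{2} = \left(\sqrt{0 + 23} + 14\right)^{2} = \left(\sqrt{23} + 14\right)^{2} = \left(14 + \sqrt{23}\right)^{2}$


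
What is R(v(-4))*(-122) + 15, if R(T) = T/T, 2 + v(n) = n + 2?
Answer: -107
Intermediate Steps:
v(n) = n (v(n) = -2 + (n + 2) = -2 + (2 + n) = n)
R(T) = 1
R(v(-4))*(-122) + 15 = 1*(-122) + 15 = -122 + 15 = -107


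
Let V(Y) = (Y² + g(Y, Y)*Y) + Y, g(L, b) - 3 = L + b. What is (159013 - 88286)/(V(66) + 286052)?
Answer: 70727/299384 ≈ 0.23624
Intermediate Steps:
g(L, b) = 3 + L + b (g(L, b) = 3 + (L + b) = 3 + L + b)
V(Y) = Y + Y² + Y*(3 + 2*Y) (V(Y) = (Y² + (3 + Y + Y)*Y) + Y = (Y² + (3 + 2*Y)*Y) + Y = (Y² + Y*(3 + 2*Y)) + Y = Y + Y² + Y*(3 + 2*Y))
(159013 - 88286)/(V(66) + 286052) = (159013 - 88286)/(66*(4 + 3*66) + 286052) = 70727/(66*(4 + 198) + 286052) = 70727/(66*202 + 286052) = 70727/(13332 + 286052) = 70727/299384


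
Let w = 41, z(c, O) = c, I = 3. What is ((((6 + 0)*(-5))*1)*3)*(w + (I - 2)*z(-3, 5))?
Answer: -3420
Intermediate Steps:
((((6 + 0)*(-5))*1)*3)*(w + (I - 2)*z(-3, 5)) = ((((6 + 0)*(-5))*1)*3)*(41 + (3 - 2)*(-3)) = (((6*(-5))*1)*3)*(41 + 1*(-3)) = (-30*1*3)*(41 - 3) = -30*3*38 = -90*38 = -3420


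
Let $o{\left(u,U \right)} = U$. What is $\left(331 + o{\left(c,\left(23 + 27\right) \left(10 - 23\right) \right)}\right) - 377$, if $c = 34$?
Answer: $-696$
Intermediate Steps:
$\left(331 + o{\left(c,\left(23 + 27\right) \left(10 - 23\right) \right)}\right) - 377 = \left(331 + \left(23 + 27\right) \left(10 - 23\right)\right) - 377 = \left(331 + 50 \left(-13\right)\right) - 377 = \left(331 - 650\right) - 377 = -319 - 377 = -696$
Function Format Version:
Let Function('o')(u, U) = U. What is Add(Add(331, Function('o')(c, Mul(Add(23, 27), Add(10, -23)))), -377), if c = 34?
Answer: -696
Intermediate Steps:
Add(Add(331, Function('o')(c, Mul(Add(23, 27), Add(10, -23)))), -377) = Add(Add(331, Mul(Add(23, 27), Add(10, -23))), -377) = Add(Add(331, Mul(50, -13)), -377) = Add(Add(331, -650), -377) = Add(-319, -377) = -696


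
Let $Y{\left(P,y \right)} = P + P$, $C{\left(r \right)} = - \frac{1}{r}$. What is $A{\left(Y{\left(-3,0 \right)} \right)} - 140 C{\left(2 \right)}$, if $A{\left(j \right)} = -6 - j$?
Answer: $70$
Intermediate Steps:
$Y{\left(P,y \right)} = 2 P$
$A{\left(Y{\left(-3,0 \right)} \right)} - 140 C{\left(2 \right)} = \left(-6 - 2 \left(-3\right)\right) - 140 \left(- \frac{1}{2}\right) = \left(-6 - -6\right) - 140 \left(\left(-1\right) \frac{1}{2}\right) = \left(-6 + 6\right) - -70 = 0 + 70 = 70$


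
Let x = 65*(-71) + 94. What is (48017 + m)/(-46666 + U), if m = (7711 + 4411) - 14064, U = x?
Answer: -46075/51187 ≈ -0.90013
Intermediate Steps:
x = -4521 (x = -4615 + 94 = -4521)
U = -4521
m = -1942 (m = 12122 - 14064 = -1942)
(48017 + m)/(-46666 + U) = (48017 - 1942)/(-46666 - 4521) = 46075/(-51187) = 46075*(-1/51187) = -46075/51187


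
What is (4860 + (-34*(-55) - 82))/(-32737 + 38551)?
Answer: 1108/969 ≈ 1.1434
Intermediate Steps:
(4860 + (-34*(-55) - 82))/(-32737 + 38551) = (4860 + (1870 - 82))/5814 = (4860 + 1788)*(1/5814) = 6648*(1/5814) = 1108/969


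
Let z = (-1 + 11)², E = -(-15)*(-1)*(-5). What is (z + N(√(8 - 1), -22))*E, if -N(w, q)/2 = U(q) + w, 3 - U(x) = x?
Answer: 3750 - 150*√7 ≈ 3353.1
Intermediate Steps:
U(x) = 3 - x
E = 75 (E = -5*3*(-5) = -15*(-5) = 75)
N(w, q) = -6 - 2*w + 2*q (N(w, q) = -2*((3 - q) + w) = -2*(3 + w - q) = -6 - 2*w + 2*q)
z = 100 (z = 10² = 100)
(z + N(√(8 - 1), -22))*E = (100 + (-6 - 2*√(8 - 1) + 2*(-22)))*75 = (100 + (-6 - 2*√7 - 44))*75 = (100 + (-50 - 2*√7))*75 = (50 - 2*√7)*75 = 3750 - 150*√7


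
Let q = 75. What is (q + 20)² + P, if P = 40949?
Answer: 49974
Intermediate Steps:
(q + 20)² + P = (75 + 20)² + 40949 = 95² + 40949 = 9025 + 40949 = 49974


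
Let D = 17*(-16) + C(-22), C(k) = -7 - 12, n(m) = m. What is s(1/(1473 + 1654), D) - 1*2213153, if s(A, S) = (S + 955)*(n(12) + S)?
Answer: -2398409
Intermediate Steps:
C(k) = -19
D = -291 (D = 17*(-16) - 19 = -272 - 19 = -291)
s(A, S) = (12 + S)*(955 + S) (s(A, S) = (S + 955)*(12 + S) = (955 + S)*(12 + S) = (12 + S)*(955 + S))
s(1/(1473 + 1654), D) - 1*2213153 = (11460 + (-291)² + 967*(-291)) - 1*2213153 = (11460 + 84681 - 281397) - 2213153 = -185256 - 2213153 = -2398409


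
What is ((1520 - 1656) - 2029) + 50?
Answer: -2115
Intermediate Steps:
((1520 - 1656) - 2029) + 50 = (-136 - 2029) + 50 = -2165 + 50 = -2115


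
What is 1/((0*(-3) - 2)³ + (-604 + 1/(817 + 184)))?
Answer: -1001/612611 ≈ -0.0016340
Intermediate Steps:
1/((0*(-3) - 2)³ + (-604 + 1/(817 + 184))) = 1/((0 - 2)³ + (-604 + 1/1001)) = 1/((-2)³ + (-604 + 1/1001)) = 1/(-8 - 604603/1001) = 1/(-612611/1001) = -1001/612611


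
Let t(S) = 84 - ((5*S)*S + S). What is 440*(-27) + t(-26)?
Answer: -15150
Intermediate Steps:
t(S) = 84 - S - 5*S**2 (t(S) = 84 - (5*S**2 + S) = 84 - (S + 5*S**2) = 84 + (-S - 5*S**2) = 84 - S - 5*S**2)
440*(-27) + t(-26) = 440*(-27) + (84 - 1*(-26) - 5*(-26)**2) = -11880 + (84 + 26 - 5*676) = -11880 + (84 + 26 - 3380) = -11880 - 3270 = -15150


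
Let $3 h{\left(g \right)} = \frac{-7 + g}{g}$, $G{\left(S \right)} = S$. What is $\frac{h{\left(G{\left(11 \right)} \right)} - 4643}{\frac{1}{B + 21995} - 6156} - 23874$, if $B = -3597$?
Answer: $- \frac{89226658928684}{3737516871} \approx -23873.0$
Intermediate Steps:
$h{\left(g \right)} = \frac{-7 + g}{3 g}$ ($h{\left(g \right)} = \frac{\left(-7 + g\right) \frac{1}{g}}{3} = \frac{\frac{1}{g} \left(-7 + g\right)}{3} = \frac{-7 + g}{3 g}$)
$\frac{h{\left(G{\left(11 \right)} \right)} - 4643}{\frac{1}{B + 21995} - 6156} - 23874 = \frac{\frac{-7 + 11}{3 \cdot 11} - 4643}{\frac{1}{-3597 + 21995} - 6156} - 23874 = \frac{\frac{1}{3} \cdot \frac{1}{11} \cdot 4 - 4643}{\frac{1}{18398} - 6156} - 23874 = \frac{\frac{4}{33} - 4643}{\frac{1}{18398} - 6156} - 23874 = - \frac{153215}{33 \left(- \frac{113258087}{18398}\right)} - 23874 = \left(- \frac{153215}{33}\right) \left(- \frac{18398}{113258087}\right) - 23874 = \frac{2818849570}{3737516871} - 23874 = - \frac{89226658928684}{3737516871}$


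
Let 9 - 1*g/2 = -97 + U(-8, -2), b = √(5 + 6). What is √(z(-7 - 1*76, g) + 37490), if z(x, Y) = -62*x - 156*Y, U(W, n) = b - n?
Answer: 2*√(2547 + 78*√11) ≈ 105.94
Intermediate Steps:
b = √11 ≈ 3.3166
U(W, n) = √11 - n
g = 208 - 2*√11 (g = 18 - 2*(-97 + (√11 - 1*(-2))) = 18 - 2*(-97 + (√11 + 2)) = 18 - 2*(-97 + (2 + √11)) = 18 - 2*(-95 + √11) = 18 + (190 - 2*√11) = 208 - 2*√11 ≈ 201.37)
z(x, Y) = -156*Y - 62*x
√(z(-7 - 1*76, g) + 37490) = √((-156*(208 - 2*√11) - 62*(-7 - 1*76)) + 37490) = √(((-32448 + 312*√11) - 62*(-7 - 76)) + 37490) = √(((-32448 + 312*√11) - 62*(-83)) + 37490) = √(((-32448 + 312*√11) + 5146) + 37490) = √((-27302 + 312*√11) + 37490) = √(10188 + 312*√11)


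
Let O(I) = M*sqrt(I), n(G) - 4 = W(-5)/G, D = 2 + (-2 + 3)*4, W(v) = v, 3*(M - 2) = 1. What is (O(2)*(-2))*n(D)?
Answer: -133*sqrt(2)/9 ≈ -20.899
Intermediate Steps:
M = 7/3 (M = 2 + (1/3)*1 = 2 + 1/3 = 7/3 ≈ 2.3333)
D = 6 (D = 2 + 1*4 = 2 + 4 = 6)
n(G) = 4 - 5/G
O(I) = 7*sqrt(I)/3
(O(2)*(-2))*n(D) = ((7*sqrt(2)/3)*(-2))*(4 - 5/6) = (-14*sqrt(2)/3)*(4 - 5*1/6) = (-14*sqrt(2)/3)*(4 - 5/6) = -14*sqrt(2)/3*(19/6) = -133*sqrt(2)/9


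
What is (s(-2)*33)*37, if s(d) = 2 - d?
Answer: 4884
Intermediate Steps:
(s(-2)*33)*37 = ((2 - 1*(-2))*33)*37 = ((2 + 2)*33)*37 = (4*33)*37 = 132*37 = 4884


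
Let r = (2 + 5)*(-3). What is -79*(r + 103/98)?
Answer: 154445/98 ≈ 1576.0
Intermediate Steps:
r = -21 (r = 7*(-3) = -21)
-79*(r + 103/98) = -79*(-21 + 103/98) = -79*(-1955/98) = 154445/98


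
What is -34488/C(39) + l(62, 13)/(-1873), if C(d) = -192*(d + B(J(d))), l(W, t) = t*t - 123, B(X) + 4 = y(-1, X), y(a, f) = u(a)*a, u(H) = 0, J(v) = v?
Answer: 2678621/524440 ≈ 5.1076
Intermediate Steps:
y(a, f) = 0 (y(a, f) = 0*a = 0)
B(X) = -4 (B(X) = -4 + 0 = -4)
l(W, t) = -123 + t² (l(W, t) = t² - 123 = -123 + t²)
C(d) = 768 - 192*d (C(d) = -192*(d - 4) = -192*(-4 + d) = 768 - 192*d)
-34488/C(39) + l(62, 13)/(-1873) = -34488/(768 - 192*39) + (-123 + 13²)/(-1873) = -34488/(768 - 7488) + (-123 + 169)*(-1/1873) = -34488/(-6720) + 46*(-1/1873) = -34488*(-1/6720) - 46/1873 = 1437/280 - 46/1873 = 2678621/524440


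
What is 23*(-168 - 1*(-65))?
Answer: -2369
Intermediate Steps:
23*(-168 - 1*(-65)) = 23*(-168 + 65) = 23*(-103) = -2369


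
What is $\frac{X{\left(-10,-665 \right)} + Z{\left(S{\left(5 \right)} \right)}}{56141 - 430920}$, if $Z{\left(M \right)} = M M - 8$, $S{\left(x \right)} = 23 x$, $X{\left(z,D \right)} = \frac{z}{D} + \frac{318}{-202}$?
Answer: $- \frac{177523016}{5034406307} \approx -0.035262$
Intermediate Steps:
$X{\left(z,D \right)} = - \frac{159}{101} + \frac{z}{D}$ ($X{\left(z,D \right)} = \frac{z}{D} + 318 \left(- \frac{1}{202}\right) = \frac{z}{D} - \frac{159}{101} = - \frac{159}{101} + \frac{z}{D}$)
$Z{\left(M \right)} = -8 + M^{2}$ ($Z{\left(M \right)} = M^{2} - 8 = -8 + M^{2}$)
$\frac{X{\left(-10,-665 \right)} + Z{\left(S{\left(5 \right)} \right)}}{56141 - 430920} = \frac{\left(- \frac{159}{101} - \frac{10}{-665}\right) - \left(8 - \left(23 \cdot 5\right)^{2}\right)}{56141 - 430920} = \frac{\left(- \frac{159}{101} - - \frac{2}{133}\right) - \left(8 - 115^{2}\right)}{-374779} = \left(\left(- \frac{159}{101} + \frac{2}{133}\right) + \left(-8 + 13225\right)\right) \left(- \frac{1}{374779}\right) = \left(- \frac{20945}{13433} + 13217\right) \left(- \frac{1}{374779}\right) = \frac{177523016}{13433} \left(- \frac{1}{374779}\right) = - \frac{177523016}{5034406307}$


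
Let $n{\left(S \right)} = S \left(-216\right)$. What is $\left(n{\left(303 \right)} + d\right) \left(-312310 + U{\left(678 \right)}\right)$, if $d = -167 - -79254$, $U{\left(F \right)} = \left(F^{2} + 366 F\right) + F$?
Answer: $5403771800$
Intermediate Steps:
$U{\left(F \right)} = F^{2} + 367 F$
$n{\left(S \right)} = - 216 S$
$d = 79087$ ($d = -167 + 79254 = 79087$)
$\left(n{\left(303 \right)} + d\right) \left(-312310 + U{\left(678 \right)}\right) = \left(\left(-216\right) 303 + 79087\right) \left(-312310 + 678 \left(367 + 678\right)\right) = \left(-65448 + 79087\right) \left(-312310 + 678 \cdot 1045\right) = 13639 \left(-312310 + 708510\right) = 13639 \cdot 396200 = 5403771800$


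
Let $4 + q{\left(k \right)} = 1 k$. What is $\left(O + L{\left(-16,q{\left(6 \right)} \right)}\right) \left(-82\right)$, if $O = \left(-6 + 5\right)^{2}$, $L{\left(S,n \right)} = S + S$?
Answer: $2542$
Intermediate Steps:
$q{\left(k \right)} = -4 + k$ ($q{\left(k \right)} = -4 + 1 k = -4 + k$)
$L{\left(S,n \right)} = 2 S$
$O = 1$ ($O = \left(-1\right)^{2} = 1$)
$\left(O + L{\left(-16,q{\left(6 \right)} \right)}\right) \left(-82\right) = \left(1 + 2 \left(-16\right)\right) \left(-82\right) = \left(1 - 32\right) \left(-82\right) = \left(-31\right) \left(-82\right) = 2542$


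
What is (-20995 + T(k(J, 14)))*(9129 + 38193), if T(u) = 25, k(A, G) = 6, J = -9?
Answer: -992342340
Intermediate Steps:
(-20995 + T(k(J, 14)))*(9129 + 38193) = (-20995 + 25)*(9129 + 38193) = -20970*47322 = -992342340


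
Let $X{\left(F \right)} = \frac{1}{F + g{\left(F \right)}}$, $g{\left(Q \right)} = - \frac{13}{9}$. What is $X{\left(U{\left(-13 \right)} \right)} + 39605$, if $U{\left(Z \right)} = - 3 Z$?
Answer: $\frac{13386499}{338} \approx 39605.0$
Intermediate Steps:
$g{\left(Q \right)} = - \frac{13}{9}$ ($g{\left(Q \right)} = \left(-13\right) \frac{1}{9} = - \frac{13}{9}$)
$X{\left(F \right)} = \frac{1}{- \frac{13}{9} + F}$ ($X{\left(F \right)} = \frac{1}{F - \frac{13}{9}} = \frac{1}{- \frac{13}{9} + F}$)
$X{\left(U{\left(-13 \right)} \right)} + 39605 = \frac{9}{-13 + 9 \left(\left(-3\right) \left(-13\right)\right)} + 39605 = \frac{9}{-13 + 9 \cdot 39} + 39605 = \frac{9}{-13 + 351} + 39605 = \frac{9}{338} + 39605 = \frac{13386499}{338}$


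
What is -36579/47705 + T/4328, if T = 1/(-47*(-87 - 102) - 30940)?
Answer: -498847143527/650578273240 ≈ -0.76678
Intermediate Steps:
T = -1/22057 (T = 1/(-47*(-189) - 30940) = 1/(8883 - 30940) = 1/(-22057) = -1/22057 ≈ -4.5337e-5)
-36579/47705 + T/4328 = -36579/47705 - 1/22057/4328 = -36579*1/47705 - 1/22057*1/4328 = -36579/47705 - 1/95462696 = -498847143527/650578273240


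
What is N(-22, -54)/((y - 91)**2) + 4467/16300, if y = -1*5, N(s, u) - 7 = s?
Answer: 3410281/12518400 ≈ 0.27242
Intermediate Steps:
N(s, u) = 7 + s
y = -5
N(-22, -54)/((y - 91)**2) + 4467/16300 = (7 - 22)/((-5 - 91)**2) + 4467/16300 = -15/((-96)**2) + 4467*(1/16300) = -15/9216 + 4467/16300 = -15*1/9216 + 4467/16300 = -5/3072 + 4467/16300 = 3410281/12518400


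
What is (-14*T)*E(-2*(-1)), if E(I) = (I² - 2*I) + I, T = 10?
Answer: -280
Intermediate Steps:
E(I) = I² - I
(-14*T)*E(-2*(-1)) = (-14*10)*((-2*(-1))*(-1 - 2*(-1))) = -280*(-1 + 2) = -280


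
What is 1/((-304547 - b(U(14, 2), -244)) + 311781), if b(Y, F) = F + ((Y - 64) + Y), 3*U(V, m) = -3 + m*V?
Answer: 3/22576 ≈ 0.00013288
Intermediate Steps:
U(V, m) = -1 + V*m/3 (U(V, m) = (-3 + m*V)/3 = (-3 + V*m)/3 = -1 + V*m/3)
b(Y, F) = -64 + F + 2*Y (b(Y, F) = F + ((-64 + Y) + Y) = F + (-64 + 2*Y) = -64 + F + 2*Y)
1/((-304547 - b(U(14, 2), -244)) + 311781) = 1/((-304547 - (-64 - 244 + 2*(-1 + (⅓)*14*2))) + 311781) = 1/((-304547 - (-64 - 244 + 2*(-1 + 28/3))) + 311781) = 1/((-304547 - (-64 - 244 + 2*(25/3))) + 311781) = 1/((-304547 - (-64 - 244 + 50/3)) + 311781) = 1/((-304547 - 1*(-874/3)) + 311781) = 1/((-304547 + 874/3) + 311781) = 1/(-912767/3 + 311781) = 1/(22576/3) = 3/22576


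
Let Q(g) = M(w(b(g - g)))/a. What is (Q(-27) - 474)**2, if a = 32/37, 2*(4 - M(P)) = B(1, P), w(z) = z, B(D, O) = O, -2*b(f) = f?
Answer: 14100025/64 ≈ 2.2031e+5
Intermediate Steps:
b(f) = -f/2
M(P) = 4 - P/2
a = 32/37 (a = 32*(1/37) = 32/37 ≈ 0.86486)
Q(g) = 37/8 (Q(g) = (4 - (-1)*(g - g)/4)/(32/37) = (4 - (-1)*0/4)*(37/32) = (4 - 1/2*0)*(37/32) = (4 + 0)*(37/32) = 4*(37/32) = 37/8)
(Q(-27) - 474)**2 = (37/8 - 474)**2 = (-3755/8)**2 = 14100025/64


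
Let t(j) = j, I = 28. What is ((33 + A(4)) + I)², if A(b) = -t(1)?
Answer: 3600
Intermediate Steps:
A(b) = -1 (A(b) = -1*1 = -1)
((33 + A(4)) + I)² = ((33 - 1) + 28)² = (32 + 28)² = 60² = 3600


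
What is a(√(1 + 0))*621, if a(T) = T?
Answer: 621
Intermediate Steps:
a(√(1 + 0))*621 = √(1 + 0)*621 = √1*621 = 1*621 = 621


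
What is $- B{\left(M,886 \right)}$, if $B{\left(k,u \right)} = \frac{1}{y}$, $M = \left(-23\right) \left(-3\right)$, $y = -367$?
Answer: $\frac{1}{367} \approx 0.0027248$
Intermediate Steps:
$M = 69$
$B{\left(k,u \right)} = - \frac{1}{367}$ ($B{\left(k,u \right)} = \frac{1}{-367} = - \frac{1}{367}$)
$- B{\left(M,886 \right)} = \left(-1\right) \left(- \frac{1}{367}\right) = \frac{1}{367}$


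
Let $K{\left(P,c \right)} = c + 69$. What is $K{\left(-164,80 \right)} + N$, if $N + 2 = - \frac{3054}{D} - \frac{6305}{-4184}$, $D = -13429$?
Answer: $\frac{8356927373}{56186936} \approx 148.73$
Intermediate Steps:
$K{\left(P,c \right)} = 69 + c$
$N = - \frac{14926091}{56186936}$ ($N = -2 - \left(- \frac{6305}{4184} - \frac{3054}{13429}\right) = -2 - - \frac{97447781}{56186936} = -2 + \left(\frac{3054}{13429} + \frac{6305}{4184}\right) = -2 + \frac{97447781}{56186936} = - \frac{14926091}{56186936} \approx -0.26565$)
$K{\left(-164,80 \right)} + N = \left(69 + 80\right) - \frac{14926091}{56186936} = 149 - \frac{14926091}{56186936} = \frac{8356927373}{56186936}$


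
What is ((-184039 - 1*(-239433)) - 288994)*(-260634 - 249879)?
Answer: 119255836800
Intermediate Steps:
((-184039 - 1*(-239433)) - 288994)*(-260634 - 249879) = ((-184039 + 239433) - 288994)*(-510513) = (55394 - 288994)*(-510513) = -233600*(-510513) = 119255836800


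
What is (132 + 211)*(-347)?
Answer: -119021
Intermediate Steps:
(132 + 211)*(-347) = 343*(-347) = -119021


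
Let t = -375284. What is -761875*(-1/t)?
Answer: -761875/375284 ≈ -2.0301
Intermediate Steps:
-761875*(-1/t) = -761875/((-1*(-375284))) = -761875/375284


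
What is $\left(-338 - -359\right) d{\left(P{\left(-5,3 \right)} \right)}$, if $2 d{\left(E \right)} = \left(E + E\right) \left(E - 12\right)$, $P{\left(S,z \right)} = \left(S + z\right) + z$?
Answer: $-231$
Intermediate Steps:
$P{\left(S,z \right)} = S + 2 z$
$d{\left(E \right)} = E \left(-12 + E\right)$ ($d{\left(E \right)} = \frac{\left(E + E\right) \left(E - 12\right)}{2} = \frac{2 E \left(-12 + E\right)}{2} = E \left(-12 + E\right)$)
$\left(-338 - -359\right) d{\left(P{\left(-5,3 \right)} \right)} = \left(-338 - -359\right) \left(-5 + 2 \cdot 3\right) \left(-12 + \left(-5 + 2 \cdot 3\right)\right) = \left(-338 + 359\right) \left(-5 + 6\right) \left(-12 + \left(-5 + 6\right)\right) = 21 \cdot 1 \left(-12 + 1\right) = 21 \cdot 1 \left(-11\right) = 21 \left(-11\right) = -231$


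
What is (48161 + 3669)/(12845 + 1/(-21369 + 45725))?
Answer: 1262371480/312852821 ≈ 4.0350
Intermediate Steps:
(48161 + 3669)/(12845 + 1/(-21369 + 45725)) = 51830/(12845 + 1/24356) = 51830/(312852821/24356) = 51830*(24356/312852821) = 1262371480/312852821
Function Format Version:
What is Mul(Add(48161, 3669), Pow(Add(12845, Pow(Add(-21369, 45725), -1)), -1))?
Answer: Rational(1262371480, 312852821) ≈ 4.0350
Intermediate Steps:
Mul(Add(48161, 3669), Pow(Add(12845, Pow(Add(-21369, 45725), -1)), -1)) = Mul(51830, Pow(Add(12845, Pow(24356, -1)), -1)) = Mul(51830, Pow(Add(12845, Rational(1, 24356)), -1)) = Mul(51830, Pow(Rational(312852821, 24356), -1)) = Mul(51830, Rational(24356, 312852821)) = Rational(1262371480, 312852821)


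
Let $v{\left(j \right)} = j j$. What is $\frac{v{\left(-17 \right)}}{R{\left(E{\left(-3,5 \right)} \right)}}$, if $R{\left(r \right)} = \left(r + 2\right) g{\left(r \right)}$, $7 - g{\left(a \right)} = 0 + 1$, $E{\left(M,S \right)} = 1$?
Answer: $\frac{289}{18} \approx 16.056$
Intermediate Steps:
$g{\left(a \right)} = 6$ ($g{\left(a \right)} = 7 - \left(0 + 1\right) = 7 - 1 = 6$)
$R{\left(r \right)} = 12 + 6 r$ ($R{\left(r \right)} = \left(r + 2\right) 6 = \left(2 + r\right) 6 = 12 + 6 r$)
$v{\left(j \right)} = j^{2}$
$\frac{v{\left(-17 \right)}}{R{\left(E{\left(-3,5 \right)} \right)}} = \frac{\left(-17\right)^{2}}{12 + 6 \cdot 1} = \frac{289}{12 + 6} = \frac{289}{18}$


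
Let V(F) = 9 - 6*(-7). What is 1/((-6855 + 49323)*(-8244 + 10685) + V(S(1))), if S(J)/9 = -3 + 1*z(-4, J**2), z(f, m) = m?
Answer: 1/103664439 ≈ 9.6465e-9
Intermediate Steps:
S(J) = -27 + 9*J**2 (S(J) = 9*(-3 + 1*J**2) = 9*(-3 + J**2) = -27 + 9*J**2)
V(F) = 51 (V(F) = 9 + 42 = 51)
1/((-6855 + 49323)*(-8244 + 10685) + V(S(1))) = 1/((-6855 + 49323)*(-8244 + 10685) + 51) = 1/(42468*2441 + 51) = 1/(103664388 + 51) = 1/103664439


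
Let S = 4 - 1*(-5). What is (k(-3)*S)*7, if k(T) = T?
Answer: -189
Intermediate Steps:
S = 9 (S = 4 + 5 = 9)
(k(-3)*S)*7 = -3*9*7 = -27*7 = -189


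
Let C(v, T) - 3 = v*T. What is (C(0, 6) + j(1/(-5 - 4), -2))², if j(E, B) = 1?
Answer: 16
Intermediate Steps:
C(v, T) = 3 + T*v (C(v, T) = 3 + v*T = 3 + T*v)
(C(0, 6) + j(1/(-5 - 4), -2))² = ((3 + 6*0) + 1)² = ((3 + 0) + 1)² = (3 + 1)² = 4² = 16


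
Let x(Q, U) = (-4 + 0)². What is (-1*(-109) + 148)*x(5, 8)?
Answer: 4112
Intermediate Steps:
x(Q, U) = 16 (x(Q, U) = (-4)² = 16)
(-1*(-109) + 148)*x(5, 8) = (-1*(-109) + 148)*16 = (109 + 148)*16 = 257*16 = 4112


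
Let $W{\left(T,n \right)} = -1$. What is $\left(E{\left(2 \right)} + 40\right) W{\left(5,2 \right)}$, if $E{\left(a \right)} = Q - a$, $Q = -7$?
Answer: $-31$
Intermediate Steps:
$E{\left(a \right)} = -7 - a$
$\left(E{\left(2 \right)} + 40\right) W{\left(5,2 \right)} = \left(\left(-7 - 2\right) + 40\right) \left(-1\right) = \left(-9 + 40\right) \left(-1\right) = 31 \left(-1\right) = -31$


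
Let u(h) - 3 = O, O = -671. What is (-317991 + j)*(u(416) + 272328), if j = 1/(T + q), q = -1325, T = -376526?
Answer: -32640823023127720/377851 ≈ -8.6385e+10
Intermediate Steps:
j = -1/377851 (j = 1/(-376526 - 1325) = 1/(-377851) = -1/377851 ≈ -2.6465e-6)
u(h) = -668 (u(h) = 3 - 671 = -668)
(-317991 + j)*(u(416) + 272328) = (-317991 - 1/377851)*(-668 + 272328) = -120153217342/377851*271660 = -32640823023127720/377851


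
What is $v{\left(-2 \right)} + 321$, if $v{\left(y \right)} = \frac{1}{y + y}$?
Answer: $\frac{1283}{4} \approx 320.75$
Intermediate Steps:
$v{\left(y \right)} = \frac{1}{2 y}$
$v{\left(-2 \right)} + 321 = \frac{1}{2 \left(-2\right)} + 321 = \frac{1}{2} \left(- \frac{1}{2}\right) + 321 = - \frac{1}{4} + 321 = \frac{1283}{4}$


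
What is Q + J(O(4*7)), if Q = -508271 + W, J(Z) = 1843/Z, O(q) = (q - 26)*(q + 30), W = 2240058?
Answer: 200889135/116 ≈ 1.7318e+6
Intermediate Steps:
O(q) = (-26 + q)*(30 + q)
Q = 1731787 (Q = -508271 + 2240058 = 1731787)
Q + J(O(4*7)) = 1731787 + 1843/(-780 + (4*7)**2 + 4*(4*7)) = 1731787 + 1843/(-780 + 28**2 + 4*28) = 1731787 + 1843/(-780 + 784 + 112) = 1731787 + 1843/116 = 200889135/116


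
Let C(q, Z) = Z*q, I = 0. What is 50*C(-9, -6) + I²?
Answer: 2700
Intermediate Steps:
50*C(-9, -6) + I² = 50*(-6*(-9)) + 0² = 50*54 + 0 = 2700 + 0 = 2700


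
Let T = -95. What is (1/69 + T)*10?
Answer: -65540/69 ≈ -949.86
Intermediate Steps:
(1/69 + T)*10 = (1/69 - 95)*10 = -6554/69*10 = -65540/69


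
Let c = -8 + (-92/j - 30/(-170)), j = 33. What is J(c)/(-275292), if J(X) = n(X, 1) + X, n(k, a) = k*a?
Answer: 5953/77219406 ≈ 7.7092e-5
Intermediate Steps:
n(k, a) = a*k
c = -5953/561 (c = -8 + (-92/33 - 30/(-170)) = -8 + (-92*1/33 - 30*(-1/170)) = -8 + (-92/33 + 3/17) = -8 - 1465/561 = -5953/561 ≈ -10.611)
J(X) = 2*X (J(X) = 1*X + X = X + X = 2*X)
J(c)/(-275292) = (2*(-5953/561))/(-275292) = -11906/561*(-1/275292) = 5953/77219406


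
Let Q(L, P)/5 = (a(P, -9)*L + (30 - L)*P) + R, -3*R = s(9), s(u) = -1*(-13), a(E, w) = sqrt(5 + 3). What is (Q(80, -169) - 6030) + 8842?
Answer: 135121/3 + 800*sqrt(2) ≈ 46172.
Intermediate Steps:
a(E, w) = 2*sqrt(2) (a(E, w) = sqrt(8) = 2*sqrt(2))
s(u) = 13
R = -13/3 (R = -1/3*13 = -13/3 ≈ -4.3333)
Q(L, P) = -65/3 + 5*P*(30 - L) + 10*L*sqrt(2) (Q(L, P) = 5*(((2*sqrt(2))*L + (30 - L)*P) - 13/3) = 5*((2*L*sqrt(2) + P*(30 - L)) - 13/3) = 5*((P*(30 - L) + 2*L*sqrt(2)) - 13/3) = 5*(-13/3 + P*(30 - L) + 2*L*sqrt(2)) = -65/3 + 5*P*(30 - L) + 10*L*sqrt(2))
(Q(80, -169) - 6030) + 8842 = ((-65/3 + 150*(-169) - 5*80*(-169) + 10*80*sqrt(2)) - 6030) + 8842 = ((-65/3 - 25350 + 67600 + 800*sqrt(2)) - 6030) + 8842 = ((126685/3 + 800*sqrt(2)) - 6030) + 8842 = (108595/3 + 800*sqrt(2)) + 8842 = 135121/3 + 800*sqrt(2)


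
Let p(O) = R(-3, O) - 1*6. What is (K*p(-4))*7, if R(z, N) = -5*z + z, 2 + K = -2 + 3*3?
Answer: 210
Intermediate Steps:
K = 5 (K = -2 + (-2 + 3*3) = -2 + (-2 + 9) = -2 + 7 = 5)
R(z, N) = -4*z
p(O) = 6 (p(O) = -4*(-3) - 1*6 = 12 - 6 = 6)
(K*p(-4))*7 = (5*6)*7 = 30*7 = 210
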